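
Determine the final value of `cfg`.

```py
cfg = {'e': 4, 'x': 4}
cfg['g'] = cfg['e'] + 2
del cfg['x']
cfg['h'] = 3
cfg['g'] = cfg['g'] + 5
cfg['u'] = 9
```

cfg['g'] = cfg['e']+2 = 6 → {'e': 4, 'x': 4, 'g': 6}
del 'x' → {'e': 4, 'g': 6}
cfg['h'] = 3 → {'e': 4, 'g': 6, 'h': 3}
cfg['g'] = cfg['g']+5 = 11 → {'e': 4, 'g': 11, 'h': 3}
cfg['u'] = 9 → {'e': 4, 'g': 11, 'h': 3, 'u': 9}

{'e': 4, 'g': 11, 'h': 3, 'u': 9}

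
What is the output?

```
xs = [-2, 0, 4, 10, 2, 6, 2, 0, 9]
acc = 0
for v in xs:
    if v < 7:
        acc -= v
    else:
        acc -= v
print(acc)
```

-31

v=-2: <7, acc = 0-(-2) = 2
v=0: <7, acc = 2-0 = 2
v=4: <7, acc = 2-4 = -2
v=10: not <7, acc = (-2)-10 = -12
v=2: <7, acc = (-12)-2 = -14
v=6: <7, acc = (-14)-6 = -20
v=2: <7, acc = (-20)-2 = -22
v=0: <7, acc = (-22)-0 = -22
v=9: not <7, acc = (-22)-9 = -31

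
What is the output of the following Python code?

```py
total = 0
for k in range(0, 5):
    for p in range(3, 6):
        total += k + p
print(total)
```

k=0,p=3: total = 0+3 = 3
k=0,p=4: total = 3+4 = 7
k=0,p=5: total = 7+5 = 12
k=1,p=3: total = 12+4 = 16
k=1,p=4: total = 16+5 = 21
k=1,p=5: total = 21+6 = 27
k=2,p=3: total = 27+5 = 32
k=2,p=4: total = 32+6 = 38
k=2,p=5: total = 38+7 = 45
k=3,p=3: total = 45+6 = 51
k=3,p=4: total = 51+7 = 58
k=3,p=5: total = 58+8 = 66
k=4,p=3: total = 66+7 = 73
k=4,p=4: total = 73+8 = 81
k=4,p=5: total = 81+9 = 90

90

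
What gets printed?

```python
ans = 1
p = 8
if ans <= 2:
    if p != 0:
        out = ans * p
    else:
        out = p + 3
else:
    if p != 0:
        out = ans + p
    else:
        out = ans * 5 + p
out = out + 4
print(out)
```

ans=1, p=8
ans <= 2 is True; p != 0 is True
→ out = ans * p = 8
out = 8+4 = 12

12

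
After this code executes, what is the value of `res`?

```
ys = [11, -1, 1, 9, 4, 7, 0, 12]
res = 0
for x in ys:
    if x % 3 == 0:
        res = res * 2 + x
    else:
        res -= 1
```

16

x=11: not %3==0, res = 0-1 = -1
x=-1: not %3==0, res = (-1)-1 = -2
x=1: not %3==0, res = (-2)-1 = -3
x=9: %3==0, res = (-3)*2+9 = 3
x=4: not %3==0, res = 3-1 = 2
x=7: not %3==0, res = 2-1 = 1
x=0: %3==0, res = 1*2+0 = 2
x=12: %3==0, res = 2*2+12 = 16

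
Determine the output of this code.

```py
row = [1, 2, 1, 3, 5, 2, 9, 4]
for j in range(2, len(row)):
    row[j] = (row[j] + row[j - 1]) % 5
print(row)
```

j=2: row[2] = (1+2)%5 = 3 → [1, 2, 3, 3, 5, 2, 9, 4]
j=3: row[3] = (3+3)%5 = 1 → [1, 2, 3, 1, 5, 2, 9, 4]
j=4: row[4] = (5+1)%5 = 1 → [1, 2, 3, 1, 1, 2, 9, 4]
j=5: row[5] = (2+1)%5 = 3 → [1, 2, 3, 1, 1, 3, 9, 4]
j=6: row[6] = (9+3)%5 = 2 → [1, 2, 3, 1, 1, 3, 2, 4]
j=7: row[7] = (4+2)%5 = 1 → [1, 2, 3, 1, 1, 3, 2, 1]

[1, 2, 3, 1, 1, 3, 2, 1]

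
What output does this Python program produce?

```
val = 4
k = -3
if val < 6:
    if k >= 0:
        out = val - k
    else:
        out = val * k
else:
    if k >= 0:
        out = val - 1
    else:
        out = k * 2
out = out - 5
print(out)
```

-17

val=4, k=-3
val < 6 is True; k >= 0 is False
→ out = val * k = -12
out = (-12)-5 = -17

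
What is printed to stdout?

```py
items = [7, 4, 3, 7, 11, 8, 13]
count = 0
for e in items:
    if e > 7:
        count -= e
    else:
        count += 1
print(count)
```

e=7: not >7, count = 0+1 = 1
e=4: not >7, count = 1+1 = 2
e=3: not >7, count = 2+1 = 3
e=7: not >7, count = 3+1 = 4
e=11: >7, count = 4-11 = -7
e=8: >7, count = (-7)-8 = -15
e=13: >7, count = (-15)-13 = -28

-28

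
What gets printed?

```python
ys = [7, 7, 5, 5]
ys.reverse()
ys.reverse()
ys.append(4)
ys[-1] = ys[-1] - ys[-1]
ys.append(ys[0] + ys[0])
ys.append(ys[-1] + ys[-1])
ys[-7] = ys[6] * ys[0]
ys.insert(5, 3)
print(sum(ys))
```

reverse → [5, 5, 7, 7]
reverse → [7, 7, 5, 5]
append 4 → [7, 7, 5, 5, 4]
ys[-1] = ys[-1]-ys[-1] = 4-4 = 0 → [7, 7, 5, 5, 0]
append ys[0]+ys[0] = 7+7 = 14 → [7, 7, 5, 5, 0, 14]
append ys[-1]+ys[-1] = 14+14 = 28 → [7, 7, 5, 5, 0, 14, 28]
ys[-7] = ys[6]*ys[0] = 28*7 = 196 → [196, 7, 5, 5, 0, 14, 28]
insert 3 at 5 → [196, 7, 5, 5, 0, 3, 14, 28]
sum = 258

258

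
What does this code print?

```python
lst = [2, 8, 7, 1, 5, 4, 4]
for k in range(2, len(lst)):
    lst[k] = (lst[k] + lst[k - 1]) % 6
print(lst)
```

[2, 8, 3, 4, 3, 1, 5]

k=2: lst[2] = (7+8)%6 = 3 → [2, 8, 3, 1, 5, 4, 4]
k=3: lst[3] = (1+3)%6 = 4 → [2, 8, 3, 4, 5, 4, 4]
k=4: lst[4] = (5+4)%6 = 3 → [2, 8, 3, 4, 3, 4, 4]
k=5: lst[5] = (4+3)%6 = 1 → [2, 8, 3, 4, 3, 1, 4]
k=6: lst[6] = (4+1)%6 = 5 → [2, 8, 3, 4, 3, 1, 5]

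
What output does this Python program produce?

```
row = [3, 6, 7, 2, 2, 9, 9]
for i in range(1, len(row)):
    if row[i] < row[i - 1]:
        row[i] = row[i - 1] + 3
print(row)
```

i=1: 6>=3, unchanged → [3, 6, 7, 2, 2, 9, 9]
i=2: 7>=6, unchanged → [3, 6, 7, 2, 2, 9, 9]
i=3: 2<7, row[3] = 7+3 = 10 → [3, 6, 7, 10, 2, 9, 9]
i=4: 2<10, row[4] = 10+3 = 13 → [3, 6, 7, 10, 13, 9, 9]
i=5: 9<13, row[5] = 13+3 = 16 → [3, 6, 7, 10, 13, 16, 9]
i=6: 9<16, row[6] = 16+3 = 19 → [3, 6, 7, 10, 13, 16, 19]

[3, 6, 7, 10, 13, 16, 19]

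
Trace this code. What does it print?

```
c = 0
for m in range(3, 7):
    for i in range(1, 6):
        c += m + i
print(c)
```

150

m=3,i=1: c = 0+4 = 4
m=3,i=2: c = 4+5 = 9
m=3,i=3: c = 9+6 = 15
m=3,i=4: c = 15+7 = 22
m=3,i=5: c = 22+8 = 30
m=4,i=1: c = 30+5 = 35
m=4,i=2: c = 35+6 = 41
m=4,i=3: c = 41+7 = 48
m=4,i=4: c = 48+8 = 56
m=4,i=5: c = 56+9 = 65
m=5,i=1: c = 65+6 = 71
m=5,i=2: c = 71+7 = 78
m=5,i=3: c = 78+8 = 86
m=5,i=4: c = 86+9 = 95
m=5,i=5: c = 95+10 = 105
m=6,i=1: c = 105+7 = 112
m=6,i=2: c = 112+8 = 120
m=6,i=3: c = 120+9 = 129
m=6,i=4: c = 129+10 = 139
m=6,i=5: c = 139+11 = 150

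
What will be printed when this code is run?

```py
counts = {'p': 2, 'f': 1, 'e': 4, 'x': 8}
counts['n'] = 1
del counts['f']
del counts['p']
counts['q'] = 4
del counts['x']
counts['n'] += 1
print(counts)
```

counts['n'] = 1 → {'p': 2, 'f': 1, 'e': 4, 'x': 8, 'n': 1}
del 'f' → {'p': 2, 'e': 4, 'x': 8, 'n': 1}
del 'p' → {'e': 4, 'x': 8, 'n': 1}
counts['q'] = 4 → {'e': 4, 'x': 8, 'n': 1, 'q': 4}
del 'x' → {'e': 4, 'n': 1, 'q': 4}
counts['n'] = 1+1 = 2 → {'e': 4, 'n': 2, 'q': 4}

{'e': 4, 'n': 2, 'q': 4}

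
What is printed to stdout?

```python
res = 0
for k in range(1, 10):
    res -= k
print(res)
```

-45

k=1: res = 0-1 = -1
k=2: res = (-1)-2 = -3
k=3: res = (-3)-3 = -6
k=4: res = (-6)-4 = -10
k=5: res = (-10)-5 = -15
k=6: res = (-15)-6 = -21
k=7: res = (-21)-7 = -28
k=8: res = (-28)-8 = -36
k=9: res = (-36)-9 = -45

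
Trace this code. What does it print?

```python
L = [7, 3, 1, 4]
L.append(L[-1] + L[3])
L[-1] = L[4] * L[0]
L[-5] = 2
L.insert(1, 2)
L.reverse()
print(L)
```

[56, 4, 1, 3, 2, 2]

append L[-1]+L[3] = 4+4 = 8 → [7, 3, 1, 4, 8]
L[-1] = L[4]*L[0] = 8*7 = 56 → [7, 3, 1, 4, 56]
L[-5] = 2 → [2, 3, 1, 4, 56]
insert 2 at 1 → [2, 2, 3, 1, 4, 56]
reverse → [56, 4, 1, 3, 2, 2]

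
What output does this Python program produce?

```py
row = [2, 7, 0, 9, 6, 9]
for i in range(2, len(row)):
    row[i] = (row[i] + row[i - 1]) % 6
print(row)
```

[2, 7, 1, 4, 4, 1]

i=2: row[2] = (0+7)%6 = 1 → [2, 7, 1, 9, 6, 9]
i=3: row[3] = (9+1)%6 = 4 → [2, 7, 1, 4, 6, 9]
i=4: row[4] = (6+4)%6 = 4 → [2, 7, 1, 4, 4, 9]
i=5: row[5] = (9+4)%6 = 1 → [2, 7, 1, 4, 4, 1]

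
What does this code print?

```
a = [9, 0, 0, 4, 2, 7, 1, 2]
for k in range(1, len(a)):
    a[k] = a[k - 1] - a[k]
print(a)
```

k=1: a[1] = 9-0 = 9 → [9, 9, 0, 4, 2, 7, 1, 2]
k=2: a[2] = 9-0 = 9 → [9, 9, 9, 4, 2, 7, 1, 2]
k=3: a[3] = 9-4 = 5 → [9, 9, 9, 5, 2, 7, 1, 2]
k=4: a[4] = 5-2 = 3 → [9, 9, 9, 5, 3, 7, 1, 2]
k=5: a[5] = 3-7 = -4 → [9, 9, 9, 5, 3, -4, 1, 2]
k=6: a[6] = (-4)-1 = -5 → [9, 9, 9, 5, 3, -4, -5, 2]
k=7: a[7] = (-5)-2 = -7 → [9, 9, 9, 5, 3, -4, -5, -7]

[9, 9, 9, 5, 3, -4, -5, -7]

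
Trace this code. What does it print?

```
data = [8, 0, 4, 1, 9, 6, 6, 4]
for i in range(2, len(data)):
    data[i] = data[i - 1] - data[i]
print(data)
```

[8, 0, -4, -5, -14, -20, -26, -30]

i=2: data[2] = 0-4 = -4 → [8, 0, -4, 1, 9, 6, 6, 4]
i=3: data[3] = (-4)-1 = -5 → [8, 0, -4, -5, 9, 6, 6, 4]
i=4: data[4] = (-5)-9 = -14 → [8, 0, -4, -5, -14, 6, 6, 4]
i=5: data[5] = (-14)-6 = -20 → [8, 0, -4, -5, -14, -20, 6, 4]
i=6: data[6] = (-20)-6 = -26 → [8, 0, -4, -5, -14, -20, -26, 4]
i=7: data[7] = (-26)-4 = -30 → [8, 0, -4, -5, -14, -20, -26, -30]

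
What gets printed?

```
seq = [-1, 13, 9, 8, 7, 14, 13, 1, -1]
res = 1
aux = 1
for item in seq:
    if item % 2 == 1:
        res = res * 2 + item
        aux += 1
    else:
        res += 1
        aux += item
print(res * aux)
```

item=-1: odd, res = 1*2+(-1) = 1; aux=2
item=13: odd, res = 1*2+13 = 15; aux=3
item=9: odd, res = 15*2+9 = 39; aux=4
item=8: not odd, res = 39+1 = 40; aux=12
item=7: odd, res = 40*2+7 = 87; aux=13
item=14: not odd, res = 87+1 = 88; aux=27
item=13: odd, res = 88*2+13 = 189; aux=28
item=1: odd, res = 189*2+1 = 379; aux=29
item=-1: odd, res = 379*2+(-1) = 757; aux=30
res*aux = 757*30 = 22710

22710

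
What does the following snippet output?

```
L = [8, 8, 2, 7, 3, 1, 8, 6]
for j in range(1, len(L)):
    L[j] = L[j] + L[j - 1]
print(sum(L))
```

204

j=1: L[1] = 8+8 = 16 → [8, 16, 2, 7, 3, 1, 8, 6]
j=2: L[2] = 2+16 = 18 → [8, 16, 18, 7, 3, 1, 8, 6]
j=3: L[3] = 7+18 = 25 → [8, 16, 18, 25, 3, 1, 8, 6]
j=4: L[4] = 3+25 = 28 → [8, 16, 18, 25, 28, 1, 8, 6]
j=5: L[5] = 1+28 = 29 → [8, 16, 18, 25, 28, 29, 8, 6]
j=6: L[6] = 8+29 = 37 → [8, 16, 18, 25, 28, 29, 37, 6]
j=7: L[7] = 6+37 = 43 → [8, 16, 18, 25, 28, 29, 37, 43]
sum = 204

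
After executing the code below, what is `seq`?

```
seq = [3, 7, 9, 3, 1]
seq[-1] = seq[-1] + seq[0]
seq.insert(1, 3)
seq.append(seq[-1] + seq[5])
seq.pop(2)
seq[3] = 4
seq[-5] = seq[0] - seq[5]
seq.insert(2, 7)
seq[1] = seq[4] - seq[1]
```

[3, 9, 7, 9, 4, 4, 8]

seq[-1] = seq[-1]+seq[0] = 1+3 = 4 → [3, 7, 9, 3, 4]
insert 3 at 1 → [3, 3, 7, 9, 3, 4]
append seq[-1]+seq[5] = 4+4 = 8 → [3, 3, 7, 9, 3, 4, 8]
pop(2) removes 7 → [3, 3, 9, 3, 4, 8]
seq[3] = 4 → [3, 3, 9, 4, 4, 8]
seq[-5] = seq[0]-seq[5] = 3-8 = -5 → [3, -5, 9, 4, 4, 8]
insert 7 at 2 → [3, -5, 7, 9, 4, 4, 8]
seq[1] = seq[4]-seq[1] = 4-(-5) = 9 → [3, 9, 7, 9, 4, 4, 8]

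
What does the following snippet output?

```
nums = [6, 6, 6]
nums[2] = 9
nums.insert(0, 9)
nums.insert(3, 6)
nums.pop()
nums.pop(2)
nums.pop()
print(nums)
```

nums[2] = 9 → [6, 6, 9]
insert 9 at 0 → [9, 6, 6, 9]
insert 6 at 3 → [9, 6, 6, 6, 9]
pop() removes 9 → [9, 6, 6, 6]
pop(2) removes 6 → [9, 6, 6]
pop() removes 6 → [9, 6]

[9, 6]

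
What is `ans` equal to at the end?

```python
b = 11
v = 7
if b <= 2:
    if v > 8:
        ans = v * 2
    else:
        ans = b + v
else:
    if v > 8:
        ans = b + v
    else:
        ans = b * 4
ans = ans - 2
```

b=11, v=7
b <= 2 is False; v > 8 is False
→ ans = b * 4 = 44
ans = 44-2 = 42

42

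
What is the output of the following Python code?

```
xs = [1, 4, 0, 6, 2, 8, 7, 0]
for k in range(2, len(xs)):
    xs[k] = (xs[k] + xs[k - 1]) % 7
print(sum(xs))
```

35

k=2: xs[2] = (0+4)%7 = 4 → [1, 4, 4, 6, 2, 8, 7, 0]
k=3: xs[3] = (6+4)%7 = 3 → [1, 4, 4, 3, 2, 8, 7, 0]
k=4: xs[4] = (2+3)%7 = 5 → [1, 4, 4, 3, 5, 8, 7, 0]
k=5: xs[5] = (8+5)%7 = 6 → [1, 4, 4, 3, 5, 6, 7, 0]
k=6: xs[6] = (7+6)%7 = 6 → [1, 4, 4, 3, 5, 6, 6, 0]
k=7: xs[7] = (0+6)%7 = 6 → [1, 4, 4, 3, 5, 6, 6, 6]
sum = 35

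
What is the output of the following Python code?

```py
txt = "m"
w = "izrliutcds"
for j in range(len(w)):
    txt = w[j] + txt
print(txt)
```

sdctuilrzim

j=0: prepend 'i' → 'im'
j=1: prepend 'z' → 'zim'
j=2: prepend 'r' → 'rzim'
j=3: prepend 'l' → 'lrzim'
j=4: prepend 'i' → 'ilrzim'
j=5: prepend 'u' → 'uilrzim'
j=6: prepend 't' → 'tuilrzim'
j=7: prepend 'c' → 'ctuilrzim'
j=8: prepend 'd' → 'dctuilrzim'
j=9: prepend 's' → 'sdctuilrzim'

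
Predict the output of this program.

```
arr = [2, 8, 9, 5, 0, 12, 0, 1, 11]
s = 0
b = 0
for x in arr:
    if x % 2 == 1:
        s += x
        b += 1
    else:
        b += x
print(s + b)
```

52

x=2: not odd; b=2
x=8: not odd; b=10
x=9: odd, s = 0+9 = 9; b=11
x=5: odd, s = 9+5 = 14; b=12
x=0: not odd; b=12
x=12: not odd; b=24
x=0: not odd; b=24
x=1: odd, s = 14+1 = 15; b=25
x=11: odd, s = 15+11 = 26; b=26
s+b = 26+26 = 52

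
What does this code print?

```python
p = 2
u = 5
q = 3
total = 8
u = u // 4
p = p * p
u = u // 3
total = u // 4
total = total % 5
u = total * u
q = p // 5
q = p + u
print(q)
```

4

u = 5//4 = 1
p = 2*2 = 4
u = 1//3 = 0
total = 0//4 = 0
total = 0%5 = 0
u = 0*0 = 0
q = 4//5 = 0
q = 4+0 = 4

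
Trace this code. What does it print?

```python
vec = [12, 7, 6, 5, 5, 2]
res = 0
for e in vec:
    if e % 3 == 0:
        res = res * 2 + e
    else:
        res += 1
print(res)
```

e=12: %3==0, res = 0*2+12 = 12
e=7: not %3==0, res = 12+1 = 13
e=6: %3==0, res = 13*2+6 = 32
e=5: not %3==0, res = 32+1 = 33
e=5: not %3==0, res = 33+1 = 34
e=2: not %3==0, res = 34+1 = 35

35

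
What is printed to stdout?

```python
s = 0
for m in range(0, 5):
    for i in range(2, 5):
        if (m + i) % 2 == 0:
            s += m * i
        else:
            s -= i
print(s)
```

m=0,i=2: even sum, s = 0+0 = 0
m=0,i=3: odd sum, s = 0-3 = -3
m=0,i=4: even sum, s = (-3)+0 = -3
m=1,i=2: odd sum, s = (-3)-2 = -5
m=1,i=3: even sum, s = (-5)+3 = -2
m=1,i=4: odd sum, s = (-2)-4 = -6
m=2,i=2: even sum, s = (-6)+4 = -2
m=2,i=3: odd sum, s = (-2)-3 = -5
m=2,i=4: even sum, s = (-5)+8 = 3
m=3,i=2: odd sum, s = 3-2 = 1
m=3,i=3: even sum, s = 1+9 = 10
m=3,i=4: odd sum, s = 10-4 = 6
m=4,i=2: even sum, s = 6+8 = 14
m=4,i=3: odd sum, s = 14-3 = 11
m=4,i=4: even sum, s = 11+16 = 27

27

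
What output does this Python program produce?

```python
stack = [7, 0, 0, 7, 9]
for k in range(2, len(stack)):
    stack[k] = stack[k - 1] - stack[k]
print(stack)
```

k=2: stack[2] = 0-0 = 0 → [7, 0, 0, 7, 9]
k=3: stack[3] = 0-7 = -7 → [7, 0, 0, -7, 9]
k=4: stack[4] = (-7)-9 = -16 → [7, 0, 0, -7, -16]

[7, 0, 0, -7, -16]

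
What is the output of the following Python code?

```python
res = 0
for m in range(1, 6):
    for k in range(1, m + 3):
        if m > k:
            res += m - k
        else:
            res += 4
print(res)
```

80

m=1,k=1: not 1>1, res = 0+4 = 4
m=1,k=2: not 1>2, res = 4+4 = 8
m=1,k=3: not 1>3, res = 8+4 = 12
m=2,k=1: 2>1, res = 12+1 = 13
m=2,k=2: not 2>2, res = 13+4 = 17
m=2,k=3: not 2>3, res = 17+4 = 21
m=2,k=4: not 2>4, res = 21+4 = 25
m=3,k=1: 3>1, res = 25+2 = 27
m=3,k=2: 3>2, res = 27+1 = 28
m=3,k=3: not 3>3, res = 28+4 = 32
m=3,k=4: not 3>4, res = 32+4 = 36
m=3,k=5: not 3>5, res = 36+4 = 40
m=4,k=1: 4>1, res = 40+3 = 43
m=4,k=2: 4>2, res = 43+2 = 45
m=4,k=3: 4>3, res = 45+1 = 46
m=4,k=4: not 4>4, res = 46+4 = 50
m=4,k=5: not 4>5, res = 50+4 = 54
m=4,k=6: not 4>6, res = 54+4 = 58
m=5,k=1: 5>1, res = 58+4 = 62
m=5,k=2: 5>2, res = 62+3 = 65
m=5,k=3: 5>3, res = 65+2 = 67
m=5,k=4: 5>4, res = 67+1 = 68
m=5,k=5: not 5>5, res = 68+4 = 72
m=5,k=6: not 5>6, res = 72+4 = 76
m=5,k=7: not 5>7, res = 76+4 = 80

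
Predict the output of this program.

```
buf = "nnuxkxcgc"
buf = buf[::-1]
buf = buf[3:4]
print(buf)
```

reverse → 'cgcxkxunn'
slice [3:4] → 'x'

x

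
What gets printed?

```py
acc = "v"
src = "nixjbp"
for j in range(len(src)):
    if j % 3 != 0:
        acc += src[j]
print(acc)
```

j=0: skip
j=1: add 'i' → 'vi'
j=2: add 'x' → 'vix'
j=3: skip
j=4: add 'b' → 'vixb'
j=5: add 'p' → 'vixbp'

vixbp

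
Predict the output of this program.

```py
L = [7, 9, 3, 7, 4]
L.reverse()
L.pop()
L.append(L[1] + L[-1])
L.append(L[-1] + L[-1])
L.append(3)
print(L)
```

reverse → [4, 7, 3, 9, 7]
pop() removes 7 → [4, 7, 3, 9]
append L[1]+L[-1] = 7+9 = 16 → [4, 7, 3, 9, 16]
append L[-1]+L[-1] = 16+16 = 32 → [4, 7, 3, 9, 16, 32]
append 3 → [4, 7, 3, 9, 16, 32, 3]

[4, 7, 3, 9, 16, 32, 3]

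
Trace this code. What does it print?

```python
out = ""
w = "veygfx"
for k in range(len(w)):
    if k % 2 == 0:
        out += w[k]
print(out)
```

k=0: add 'v' → 'v'
k=1: skip
k=2: add 'y' → 'vy'
k=3: skip
k=4: add 'f' → 'vyf'
k=5: skip

vyf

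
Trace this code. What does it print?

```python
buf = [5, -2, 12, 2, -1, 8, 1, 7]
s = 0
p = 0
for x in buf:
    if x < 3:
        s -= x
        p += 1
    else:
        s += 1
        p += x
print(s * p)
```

x=5: not <3, s = 0+1 = 1; p=5
x=-2: <3, s = 1-(-2) = 3; p=6
x=12: not <3, s = 3+1 = 4; p=18
x=2: <3, s = 4-2 = 2; p=19
x=-1: <3, s = 2-(-1) = 3; p=20
x=8: not <3, s = 3+1 = 4; p=28
x=1: <3, s = 4-1 = 3; p=29
x=7: not <3, s = 3+1 = 4; p=36
s*p = 4*36 = 144

144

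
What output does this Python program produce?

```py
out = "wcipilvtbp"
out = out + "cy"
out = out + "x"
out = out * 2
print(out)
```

wcipilvtbpcyxwcipilvtbpcyx

+ 'cy' → 'wcipilvtbpcy'
+ 'x' → 'wcipilvtbpcyx'
repeat ×2 → 'wcipilvtbpcyxwcipilvtbpcyx'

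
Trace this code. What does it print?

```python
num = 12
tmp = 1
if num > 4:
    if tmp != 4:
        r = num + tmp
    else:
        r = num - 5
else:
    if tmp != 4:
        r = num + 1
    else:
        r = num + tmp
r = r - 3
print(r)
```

10

num=12, tmp=1
num > 4 is True; tmp != 4 is True
→ r = num + tmp = 13
r = 13-3 = 10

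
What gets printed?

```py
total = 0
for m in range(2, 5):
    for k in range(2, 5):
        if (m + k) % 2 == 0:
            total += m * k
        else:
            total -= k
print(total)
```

33

m=2,k=2: even sum, total = 0+4 = 4
m=2,k=3: odd sum, total = 4-3 = 1
m=2,k=4: even sum, total = 1+8 = 9
m=3,k=2: odd sum, total = 9-2 = 7
m=3,k=3: even sum, total = 7+9 = 16
m=3,k=4: odd sum, total = 16-4 = 12
m=4,k=2: even sum, total = 12+8 = 20
m=4,k=3: odd sum, total = 20-3 = 17
m=4,k=4: even sum, total = 17+16 = 33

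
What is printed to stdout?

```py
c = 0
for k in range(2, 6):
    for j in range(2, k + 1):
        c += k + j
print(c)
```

70

k=2,j=2: c = 0+4 = 4
k=3,j=2: c = 4+5 = 9
k=3,j=3: c = 9+6 = 15
k=4,j=2: c = 15+6 = 21
k=4,j=3: c = 21+7 = 28
k=4,j=4: c = 28+8 = 36
k=5,j=2: c = 36+7 = 43
k=5,j=3: c = 43+8 = 51
k=5,j=4: c = 51+9 = 60
k=5,j=5: c = 60+10 = 70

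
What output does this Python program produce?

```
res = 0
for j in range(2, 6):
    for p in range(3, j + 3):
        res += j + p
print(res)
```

116

j=2,p=3: res = 0+5 = 5
j=2,p=4: res = 5+6 = 11
j=3,p=3: res = 11+6 = 17
j=3,p=4: res = 17+7 = 24
j=3,p=5: res = 24+8 = 32
j=4,p=3: res = 32+7 = 39
j=4,p=4: res = 39+8 = 47
j=4,p=5: res = 47+9 = 56
j=4,p=6: res = 56+10 = 66
j=5,p=3: res = 66+8 = 74
j=5,p=4: res = 74+9 = 83
j=5,p=5: res = 83+10 = 93
j=5,p=6: res = 93+11 = 104
j=5,p=7: res = 104+12 = 116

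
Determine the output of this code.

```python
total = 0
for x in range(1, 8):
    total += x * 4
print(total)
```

112

x=1: total = 0+1*4 = 4
x=2: total = 4+2*4 = 12
x=3: total = 12+3*4 = 24
x=4: total = 24+4*4 = 40
x=5: total = 40+5*4 = 60
x=6: total = 60+6*4 = 84
x=7: total = 84+7*4 = 112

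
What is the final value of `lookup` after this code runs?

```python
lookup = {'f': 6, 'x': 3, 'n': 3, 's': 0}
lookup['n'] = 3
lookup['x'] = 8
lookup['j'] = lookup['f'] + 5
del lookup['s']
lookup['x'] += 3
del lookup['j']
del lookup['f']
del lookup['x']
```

lookup['n'] = 3 → {'f': 6, 'x': 3, 'n': 3, 's': 0}
lookup['x'] = 8 → {'f': 6, 'x': 8, 'n': 3, 's': 0}
lookup['j'] = lookup['f']+5 = 11 → {'f': 6, 'x': 8, 'n': 3, 's': 0, 'j': 11}
del 's' → {'f': 6, 'x': 8, 'n': 3, 'j': 11}
lookup['x'] = 8+3 = 11 → {'f': 6, 'x': 11, 'n': 3, 'j': 11}
del 'j' → {'f': 6, 'x': 11, 'n': 3}
del 'f' → {'x': 11, 'n': 3}
del 'x' → {'n': 3}

{'n': 3}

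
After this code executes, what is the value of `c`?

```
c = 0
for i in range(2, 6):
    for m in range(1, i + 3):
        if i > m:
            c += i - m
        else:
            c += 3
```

56

i=2,m=1: 2>1, c = 0+1 = 1
i=2,m=2: not 2>2, c = 1+3 = 4
i=2,m=3: not 2>3, c = 4+3 = 7
i=2,m=4: not 2>4, c = 7+3 = 10
i=3,m=1: 3>1, c = 10+2 = 12
i=3,m=2: 3>2, c = 12+1 = 13
i=3,m=3: not 3>3, c = 13+3 = 16
i=3,m=4: not 3>4, c = 16+3 = 19
i=3,m=5: not 3>5, c = 19+3 = 22
i=4,m=1: 4>1, c = 22+3 = 25
i=4,m=2: 4>2, c = 25+2 = 27
i=4,m=3: 4>3, c = 27+1 = 28
i=4,m=4: not 4>4, c = 28+3 = 31
i=4,m=5: not 4>5, c = 31+3 = 34
i=4,m=6: not 4>6, c = 34+3 = 37
i=5,m=1: 5>1, c = 37+4 = 41
i=5,m=2: 5>2, c = 41+3 = 44
i=5,m=3: 5>3, c = 44+2 = 46
i=5,m=4: 5>4, c = 46+1 = 47
i=5,m=5: not 5>5, c = 47+3 = 50
i=5,m=6: not 5>6, c = 50+3 = 53
i=5,m=7: not 5>7, c = 53+3 = 56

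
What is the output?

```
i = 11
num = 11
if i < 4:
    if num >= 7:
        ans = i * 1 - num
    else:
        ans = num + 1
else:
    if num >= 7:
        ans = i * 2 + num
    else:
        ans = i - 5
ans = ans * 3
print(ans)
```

99

i=11, num=11
i < 4 is False; num >= 7 is True
→ ans = i * 2 + num = 33
ans = 33*3 = 99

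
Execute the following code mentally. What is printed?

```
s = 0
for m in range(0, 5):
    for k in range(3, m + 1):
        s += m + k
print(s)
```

21

m=3,k=3: s = 0+6 = 6
m=4,k=3: s = 6+7 = 13
m=4,k=4: s = 13+8 = 21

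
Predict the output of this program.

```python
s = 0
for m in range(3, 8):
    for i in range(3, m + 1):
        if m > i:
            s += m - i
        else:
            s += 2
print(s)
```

m=3,i=3: not 3>3, s = 0+2 = 2
m=4,i=3: 4>3, s = 2+1 = 3
m=4,i=4: not 4>4, s = 3+2 = 5
m=5,i=3: 5>3, s = 5+2 = 7
m=5,i=4: 5>4, s = 7+1 = 8
m=5,i=5: not 5>5, s = 8+2 = 10
m=6,i=3: 6>3, s = 10+3 = 13
m=6,i=4: 6>4, s = 13+2 = 15
m=6,i=5: 6>5, s = 15+1 = 16
m=6,i=6: not 6>6, s = 16+2 = 18
m=7,i=3: 7>3, s = 18+4 = 22
m=7,i=4: 7>4, s = 22+3 = 25
m=7,i=5: 7>5, s = 25+2 = 27
m=7,i=6: 7>6, s = 27+1 = 28
m=7,i=7: not 7>7, s = 28+2 = 30

30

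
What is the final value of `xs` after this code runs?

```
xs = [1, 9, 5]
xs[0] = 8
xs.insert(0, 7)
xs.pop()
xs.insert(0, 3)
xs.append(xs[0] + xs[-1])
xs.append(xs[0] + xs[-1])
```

xs[0] = 8 → [8, 9, 5]
insert 7 at 0 → [7, 8, 9, 5]
pop() removes 5 → [7, 8, 9]
insert 3 at 0 → [3, 7, 8, 9]
append xs[0]+xs[-1] = 3+9 = 12 → [3, 7, 8, 9, 12]
append xs[0]+xs[-1] = 3+12 = 15 → [3, 7, 8, 9, 12, 15]

[3, 7, 8, 9, 12, 15]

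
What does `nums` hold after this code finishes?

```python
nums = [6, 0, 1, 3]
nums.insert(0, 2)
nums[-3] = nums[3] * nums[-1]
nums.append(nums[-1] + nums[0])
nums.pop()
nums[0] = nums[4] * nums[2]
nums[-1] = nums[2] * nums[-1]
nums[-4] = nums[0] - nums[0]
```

[9, 0, 3, 1, 9]

insert 2 at 0 → [2, 6, 0, 1, 3]
nums[-3] = nums[3]*nums[-1] = 1*3 = 3 → [2, 6, 3, 1, 3]
append nums[-1]+nums[0] = 3+2 = 5 → [2, 6, 3, 1, 3, 5]
pop() removes 5 → [2, 6, 3, 1, 3]
nums[0] = nums[4]*nums[2] = 3*3 = 9 → [9, 6, 3, 1, 3]
nums[-1] = nums[2]*nums[-1] = 3*3 = 9 → [9, 6, 3, 1, 9]
nums[-4] = nums[0]-nums[0] = 9-9 = 0 → [9, 0, 3, 1, 9]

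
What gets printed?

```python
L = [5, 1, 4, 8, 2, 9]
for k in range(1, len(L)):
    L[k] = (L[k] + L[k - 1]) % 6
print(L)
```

k=1: L[1] = (1+5)%6 = 0 → [5, 0, 4, 8, 2, 9]
k=2: L[2] = (4+0)%6 = 4 → [5, 0, 4, 8, 2, 9]
k=3: L[3] = (8+4)%6 = 0 → [5, 0, 4, 0, 2, 9]
k=4: L[4] = (2+0)%6 = 2 → [5, 0, 4, 0, 2, 9]
k=5: L[5] = (9+2)%6 = 5 → [5, 0, 4, 0, 2, 5]

[5, 0, 4, 0, 2, 5]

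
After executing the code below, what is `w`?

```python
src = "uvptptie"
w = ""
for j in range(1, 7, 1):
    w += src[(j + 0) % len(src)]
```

j=1: add src[1]='v' → 'v'
j=2: add src[2]='p' → 'vp'
j=3: add src[3]='t' → 'vpt'
j=4: add src[4]='p' → 'vptp'
j=5: add src[5]='t' → 'vptpt'
j=6: add src[6]='i' → 'vptpti'

'vptpti'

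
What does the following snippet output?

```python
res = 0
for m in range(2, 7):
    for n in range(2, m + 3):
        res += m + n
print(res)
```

215

m=2,n=2: res = 0+4 = 4
m=2,n=3: res = 4+5 = 9
m=2,n=4: res = 9+6 = 15
m=3,n=2: res = 15+5 = 20
m=3,n=3: res = 20+6 = 26
m=3,n=4: res = 26+7 = 33
m=3,n=5: res = 33+8 = 41
m=4,n=2: res = 41+6 = 47
m=4,n=3: res = 47+7 = 54
m=4,n=4: res = 54+8 = 62
m=4,n=5: res = 62+9 = 71
m=4,n=6: res = 71+10 = 81
m=5,n=2: res = 81+7 = 88
m=5,n=3: res = 88+8 = 96
m=5,n=4: res = 96+9 = 105
m=5,n=5: res = 105+10 = 115
m=5,n=6: res = 115+11 = 126
m=5,n=7: res = 126+12 = 138
m=6,n=2: res = 138+8 = 146
m=6,n=3: res = 146+9 = 155
m=6,n=4: res = 155+10 = 165
m=6,n=5: res = 165+11 = 176
m=6,n=6: res = 176+12 = 188
m=6,n=7: res = 188+13 = 201
m=6,n=8: res = 201+14 = 215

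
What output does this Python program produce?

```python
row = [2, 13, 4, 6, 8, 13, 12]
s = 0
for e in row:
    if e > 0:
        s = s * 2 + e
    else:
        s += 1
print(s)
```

e=2: >0, s = 0*2+2 = 2
e=13: >0, s = 2*2+13 = 17
e=4: >0, s = 17*2+4 = 38
e=6: >0, s = 38*2+6 = 82
e=8: >0, s = 82*2+8 = 172
e=13: >0, s = 172*2+13 = 357
e=12: >0, s = 357*2+12 = 726

726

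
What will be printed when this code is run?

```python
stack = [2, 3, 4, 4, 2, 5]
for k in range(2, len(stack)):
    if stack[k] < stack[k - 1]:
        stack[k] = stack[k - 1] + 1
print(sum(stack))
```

k=2: 4>=3, unchanged → [2, 3, 4, 4, 2, 5]
k=3: 4>=4, unchanged → [2, 3, 4, 4, 2, 5]
k=4: 2<4, stack[4] = 4+1 = 5 → [2, 3, 4, 4, 5, 5]
k=5: 5>=5, unchanged → [2, 3, 4, 4, 5, 5]
sum = 23

23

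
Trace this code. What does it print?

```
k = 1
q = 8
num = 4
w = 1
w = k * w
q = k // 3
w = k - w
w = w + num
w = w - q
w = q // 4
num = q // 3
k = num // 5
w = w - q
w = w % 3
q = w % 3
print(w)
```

0

w = 1*1 = 1
q = 1//3 = 0
w = 1-1 = 0
w = 0+4 = 4
w = 4-0 = 4
w = 0//4 = 0
num = 0//3 = 0
k = 0//5 = 0
w = 0-0 = 0
w = 0%3 = 0
q = 0%3 = 0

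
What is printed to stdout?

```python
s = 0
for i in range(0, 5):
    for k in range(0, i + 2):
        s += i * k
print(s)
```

i=0,k=0: s = 0+0 = 0
i=0,k=1: s = 0+0 = 0
i=1,k=0: s = 0+0 = 0
i=1,k=1: s = 0+1 = 1
i=1,k=2: s = 1+2 = 3
i=2,k=0: s = 3+0 = 3
i=2,k=1: s = 3+2 = 5
i=2,k=2: s = 5+4 = 9
i=2,k=3: s = 9+6 = 15
i=3,k=0: s = 15+0 = 15
i=3,k=1: s = 15+3 = 18
i=3,k=2: s = 18+6 = 24
i=3,k=3: s = 24+9 = 33
i=3,k=4: s = 33+12 = 45
i=4,k=0: s = 45+0 = 45
i=4,k=1: s = 45+4 = 49
i=4,k=2: s = 49+8 = 57
i=4,k=3: s = 57+12 = 69
i=4,k=4: s = 69+16 = 85
i=4,k=5: s = 85+20 = 105

105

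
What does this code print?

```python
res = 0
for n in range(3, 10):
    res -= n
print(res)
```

-42

n=3: res = 0-3 = -3
n=4: res = (-3)-4 = -7
n=5: res = (-7)-5 = -12
n=6: res = (-12)-6 = -18
n=7: res = (-18)-7 = -25
n=8: res = (-25)-8 = -33
n=9: res = (-33)-9 = -42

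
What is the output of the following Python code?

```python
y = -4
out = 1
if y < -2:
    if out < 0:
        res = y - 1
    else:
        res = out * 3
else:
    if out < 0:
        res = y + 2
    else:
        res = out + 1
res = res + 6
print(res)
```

y=-4, out=1
y < -2 is True; out < 0 is False
→ res = out * 3 = 3
res = 3+6 = 9

9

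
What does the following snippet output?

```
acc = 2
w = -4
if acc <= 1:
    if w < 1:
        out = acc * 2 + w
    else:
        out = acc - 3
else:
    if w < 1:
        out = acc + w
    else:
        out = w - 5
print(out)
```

acc=2, w=-4
acc <= 1 is False; w < 1 is True
→ out = acc + w = -2

-2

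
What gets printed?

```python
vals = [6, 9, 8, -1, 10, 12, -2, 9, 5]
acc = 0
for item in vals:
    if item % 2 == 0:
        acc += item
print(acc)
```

item=6: even, acc = 0+6 = 6
item=9: not even
item=8: even, acc = 6+8 = 14
item=-1: not even
item=10: even, acc = 14+10 = 24
item=12: even, acc = 24+12 = 36
item=-2: even, acc = 36+(-2) = 34
item=9: not even
item=5: not even

34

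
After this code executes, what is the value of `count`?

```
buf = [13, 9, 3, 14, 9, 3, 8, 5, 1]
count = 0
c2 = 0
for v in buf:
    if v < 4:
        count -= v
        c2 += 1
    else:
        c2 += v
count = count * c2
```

v=13: not <4; c2=13
v=9: not <4; c2=22
v=3: <4, count = 0-3 = -3; c2=23
v=14: not <4; c2=37
v=9: not <4; c2=46
v=3: <4, count = (-3)-3 = -6; c2=47
v=8: not <4; c2=55
v=5: not <4; c2=60
v=1: <4, count = (-6)-1 = -7; c2=61
count*c2 = (-7)*61 = -427

-427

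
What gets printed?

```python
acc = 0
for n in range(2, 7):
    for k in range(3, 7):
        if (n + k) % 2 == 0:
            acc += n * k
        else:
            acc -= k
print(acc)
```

n=2,k=3: odd sum, acc = 0-3 = -3
n=2,k=4: even sum, acc = (-3)+8 = 5
n=2,k=5: odd sum, acc = 5-5 = 0
n=2,k=6: even sum, acc = 0+12 = 12
n=3,k=3: even sum, acc = 12+9 = 21
n=3,k=4: odd sum, acc = 21-4 = 17
n=3,k=5: even sum, acc = 17+15 = 32
n=3,k=6: odd sum, acc = 32-6 = 26
n=4,k=3: odd sum, acc = 26-3 = 23
n=4,k=4: even sum, acc = 23+16 = 39
n=4,k=5: odd sum, acc = 39-5 = 34
n=4,k=6: even sum, acc = 34+24 = 58
n=5,k=3: even sum, acc = 58+15 = 73
n=5,k=4: odd sum, acc = 73-4 = 69
n=5,k=5: even sum, acc = 69+25 = 94
n=5,k=6: odd sum, acc = 94-6 = 88
n=6,k=3: odd sum, acc = 88-3 = 85
n=6,k=4: even sum, acc = 85+24 = 109
n=6,k=5: odd sum, acc = 109-5 = 104
n=6,k=6: even sum, acc = 104+36 = 140

140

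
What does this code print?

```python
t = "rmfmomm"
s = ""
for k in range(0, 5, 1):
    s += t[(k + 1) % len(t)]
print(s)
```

k=0: add t[1]='m' → 'm'
k=1: add t[2]='f' → 'mf'
k=2: add t[3]='m' → 'mfm'
k=3: add t[4]='o' → 'mfmo'
k=4: add t[5]='m' → 'mfmom'

mfmom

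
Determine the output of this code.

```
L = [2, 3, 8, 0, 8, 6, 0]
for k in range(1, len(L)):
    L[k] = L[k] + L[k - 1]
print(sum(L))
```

108

k=1: L[1] = 3+2 = 5 → [2, 5, 8, 0, 8, 6, 0]
k=2: L[2] = 8+5 = 13 → [2, 5, 13, 0, 8, 6, 0]
k=3: L[3] = 0+13 = 13 → [2, 5, 13, 13, 8, 6, 0]
k=4: L[4] = 8+13 = 21 → [2, 5, 13, 13, 21, 6, 0]
k=5: L[5] = 6+21 = 27 → [2, 5, 13, 13, 21, 27, 0]
k=6: L[6] = 0+27 = 27 → [2, 5, 13, 13, 21, 27, 27]
sum = 108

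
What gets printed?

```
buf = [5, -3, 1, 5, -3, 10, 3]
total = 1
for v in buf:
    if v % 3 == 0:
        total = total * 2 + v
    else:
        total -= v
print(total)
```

-91

v=5: not %3==0, total = 1-5 = -4
v=-3: %3==0, total = (-4)*2+(-3) = -11
v=1: not %3==0, total = (-11)-1 = -12
v=5: not %3==0, total = (-12)-5 = -17
v=-3: %3==0, total = (-17)*2+(-3) = -37
v=10: not %3==0, total = (-37)-10 = -47
v=3: %3==0, total = (-47)*2+3 = -91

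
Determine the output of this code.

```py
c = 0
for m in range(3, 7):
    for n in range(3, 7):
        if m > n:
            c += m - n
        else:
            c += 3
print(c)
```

40

m=3,n=3: not 3>3, c = 0+3 = 3
m=3,n=4: not 3>4, c = 3+3 = 6
m=3,n=5: not 3>5, c = 6+3 = 9
m=3,n=6: not 3>6, c = 9+3 = 12
m=4,n=3: 4>3, c = 12+1 = 13
m=4,n=4: not 4>4, c = 13+3 = 16
m=4,n=5: not 4>5, c = 16+3 = 19
m=4,n=6: not 4>6, c = 19+3 = 22
m=5,n=3: 5>3, c = 22+2 = 24
m=5,n=4: 5>4, c = 24+1 = 25
m=5,n=5: not 5>5, c = 25+3 = 28
m=5,n=6: not 5>6, c = 28+3 = 31
m=6,n=3: 6>3, c = 31+3 = 34
m=6,n=4: 6>4, c = 34+2 = 36
m=6,n=5: 6>5, c = 36+1 = 37
m=6,n=6: not 6>6, c = 37+3 = 40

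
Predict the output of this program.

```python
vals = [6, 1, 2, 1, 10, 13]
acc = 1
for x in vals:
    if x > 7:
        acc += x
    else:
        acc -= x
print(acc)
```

14

x=6: not >7, acc = 1-6 = -5
x=1: not >7, acc = (-5)-1 = -6
x=2: not >7, acc = (-6)-2 = -8
x=1: not >7, acc = (-8)-1 = -9
x=10: >7, acc = (-9)+10 = 1
x=13: >7, acc = 1+13 = 14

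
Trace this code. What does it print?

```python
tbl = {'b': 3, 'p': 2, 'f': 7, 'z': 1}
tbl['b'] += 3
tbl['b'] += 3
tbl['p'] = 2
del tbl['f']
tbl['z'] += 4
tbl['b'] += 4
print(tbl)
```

{'b': 13, 'p': 2, 'z': 5}

tbl['b'] = 3+3 = 6 → {'b': 6, 'p': 2, 'f': 7, 'z': 1}
tbl['b'] = 6+3 = 9 → {'b': 9, 'p': 2, 'f': 7, 'z': 1}
tbl['p'] = 2 → {'b': 9, 'p': 2, 'f': 7, 'z': 1}
del 'f' → {'b': 9, 'p': 2, 'z': 1}
tbl['z'] = 1+4 = 5 → {'b': 9, 'p': 2, 'z': 5}
tbl['b'] = 9+4 = 13 → {'b': 13, 'p': 2, 'z': 5}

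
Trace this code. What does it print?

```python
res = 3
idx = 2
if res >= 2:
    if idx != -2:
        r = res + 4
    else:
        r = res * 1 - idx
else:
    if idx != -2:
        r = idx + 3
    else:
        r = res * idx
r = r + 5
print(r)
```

res=3, idx=2
res >= 2 is True; idx != -2 is True
→ r = res + 4 = 7
r = 7+5 = 12

12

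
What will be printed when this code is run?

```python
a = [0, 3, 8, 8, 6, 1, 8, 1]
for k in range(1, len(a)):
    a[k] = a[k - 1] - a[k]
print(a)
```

k=1: a[1] = 0-3 = -3 → [0, -3, 8, 8, 6, 1, 8, 1]
k=2: a[2] = (-3)-8 = -11 → [0, -3, -11, 8, 6, 1, 8, 1]
k=3: a[3] = (-11)-8 = -19 → [0, -3, -11, -19, 6, 1, 8, 1]
k=4: a[4] = (-19)-6 = -25 → [0, -3, -11, -19, -25, 1, 8, 1]
k=5: a[5] = (-25)-1 = -26 → [0, -3, -11, -19, -25, -26, 8, 1]
k=6: a[6] = (-26)-8 = -34 → [0, -3, -11, -19, -25, -26, -34, 1]
k=7: a[7] = (-34)-1 = -35 → [0, -3, -11, -19, -25, -26, -34, -35]

[0, -3, -11, -19, -25, -26, -34, -35]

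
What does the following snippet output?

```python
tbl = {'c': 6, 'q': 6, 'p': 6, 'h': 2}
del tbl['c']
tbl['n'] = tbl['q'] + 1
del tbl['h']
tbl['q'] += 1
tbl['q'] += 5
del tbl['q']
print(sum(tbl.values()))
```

13

del 'c' → {'q': 6, 'p': 6, 'h': 2}
tbl['n'] = tbl['q']+1 = 7 → {'q': 6, 'p': 6, 'h': 2, 'n': 7}
del 'h' → {'q': 6, 'p': 6, 'n': 7}
tbl['q'] = 6+1 = 7 → {'q': 7, 'p': 6, 'n': 7}
tbl['q'] = 7+5 = 12 → {'q': 12, 'p': 6, 'n': 7}
del 'q' → {'p': 6, 'n': 7}
sum of values = 13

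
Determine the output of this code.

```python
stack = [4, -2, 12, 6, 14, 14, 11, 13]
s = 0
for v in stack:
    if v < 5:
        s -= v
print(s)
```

v=4: <5, s = 0-4 = -4
v=-2: <5, s = (-4)-(-2) = -2
v=12: not <5
v=6: not <5
v=14: not <5
v=14: not <5
v=11: not <5
v=13: not <5

-2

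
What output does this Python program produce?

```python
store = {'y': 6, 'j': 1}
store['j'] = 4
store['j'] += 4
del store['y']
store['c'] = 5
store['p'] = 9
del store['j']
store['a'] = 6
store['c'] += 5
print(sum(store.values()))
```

store['j'] = 4 → {'y': 6, 'j': 4}
store['j'] = 4+4 = 8 → {'y': 6, 'j': 8}
del 'y' → {'j': 8}
store['c'] = 5 → {'j': 8, 'c': 5}
store['p'] = 9 → {'j': 8, 'c': 5, 'p': 9}
del 'j' → {'c': 5, 'p': 9}
store['a'] = 6 → {'c': 5, 'p': 9, 'a': 6}
store['c'] = 5+5 = 10 → {'c': 10, 'p': 9, 'a': 6}
sum of values = 25

25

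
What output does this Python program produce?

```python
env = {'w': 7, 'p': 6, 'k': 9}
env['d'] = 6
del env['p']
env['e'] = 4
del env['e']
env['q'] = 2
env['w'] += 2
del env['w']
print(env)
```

env['d'] = 6 → {'w': 7, 'p': 6, 'k': 9, 'd': 6}
del 'p' → {'w': 7, 'k': 9, 'd': 6}
env['e'] = 4 → {'w': 7, 'k': 9, 'd': 6, 'e': 4}
del 'e' → {'w': 7, 'k': 9, 'd': 6}
env['q'] = 2 → {'w': 7, 'k': 9, 'd': 6, 'q': 2}
env['w'] = 7+2 = 9 → {'w': 9, 'k': 9, 'd': 6, 'q': 2}
del 'w' → {'k': 9, 'd': 6, 'q': 2}

{'k': 9, 'd': 6, 'q': 2}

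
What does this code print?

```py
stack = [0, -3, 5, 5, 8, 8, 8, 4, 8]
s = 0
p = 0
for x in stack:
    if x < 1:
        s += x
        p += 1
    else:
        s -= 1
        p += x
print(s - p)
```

x=0: <1, s = 0+0 = 0; p=1
x=-3: <1, s = 0+(-3) = -3; p=2
x=5: not <1, s = (-3)-1 = -4; p=7
x=5: not <1, s = (-4)-1 = -5; p=12
x=8: not <1, s = (-5)-1 = -6; p=20
x=8: not <1, s = (-6)-1 = -7; p=28
x=8: not <1, s = (-7)-1 = -8; p=36
x=4: not <1, s = (-8)-1 = -9; p=40
x=8: not <1, s = (-9)-1 = -10; p=48
s-p = (-10)-48 = -58

-58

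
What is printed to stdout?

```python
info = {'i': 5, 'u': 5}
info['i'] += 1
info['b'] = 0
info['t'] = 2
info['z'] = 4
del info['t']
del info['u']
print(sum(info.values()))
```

info['i'] = 5+1 = 6 → {'i': 6, 'u': 5}
info['b'] = 0 → {'i': 6, 'u': 5, 'b': 0}
info['t'] = 2 → {'i': 6, 'u': 5, 'b': 0, 't': 2}
info['z'] = 4 → {'i': 6, 'u': 5, 'b': 0, 't': 2, 'z': 4}
del 't' → {'i': 6, 'u': 5, 'b': 0, 'z': 4}
del 'u' → {'i': 6, 'b': 0, 'z': 4}
sum of values = 10

10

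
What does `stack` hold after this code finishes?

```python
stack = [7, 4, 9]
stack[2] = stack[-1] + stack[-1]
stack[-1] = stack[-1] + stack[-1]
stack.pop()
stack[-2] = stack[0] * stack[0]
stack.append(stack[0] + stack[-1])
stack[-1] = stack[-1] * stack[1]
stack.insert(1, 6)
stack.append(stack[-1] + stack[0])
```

[49, 6, 4, 212, 261]

stack[2] = stack[-1]+stack[-1] = 9+9 = 18 → [7, 4, 18]
stack[-1] = stack[-1]+stack[-1] = 18+18 = 36 → [7, 4, 36]
pop() removes 36 → [7, 4]
stack[-2] = stack[0]*stack[0] = 7*7 = 49 → [49, 4]
append stack[0]+stack[-1] = 49+4 = 53 → [49, 4, 53]
stack[-1] = stack[-1]*stack[1] = 53*4 = 212 → [49, 4, 212]
insert 6 at 1 → [49, 6, 4, 212]
append stack[-1]+stack[0] = 212+49 = 261 → [49, 6, 4, 212, 261]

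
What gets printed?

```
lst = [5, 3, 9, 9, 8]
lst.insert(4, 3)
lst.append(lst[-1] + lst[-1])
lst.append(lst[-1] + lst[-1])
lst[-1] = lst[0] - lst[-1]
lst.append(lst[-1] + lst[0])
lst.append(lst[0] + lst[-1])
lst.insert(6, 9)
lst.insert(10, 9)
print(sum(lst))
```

insert 3 at 4 → [5, 3, 9, 9, 3, 8]
append lst[-1]+lst[-1] = 8+8 = 16 → [5, 3, 9, 9, 3, 8, 16]
append lst[-1]+lst[-1] = 16+16 = 32 → [5, 3, 9, 9, 3, 8, 16, 32]
lst[-1] = lst[0]-lst[-1] = 5-32 = -27 → [5, 3, 9, 9, 3, 8, 16, -27]
append lst[-1]+lst[0] = (-27)+5 = -22 → [5, 3, 9, 9, 3, 8, 16, -27, -22]
append lst[0]+lst[-1] = 5+(-22) = -17 → [5, 3, 9, 9, 3, 8, 16, -27, -22, -17]
insert 9 at 6 → [5, 3, 9, 9, 3, 8, 9, 16, -27, -22, -17]
insert 9 at 10 → [5, 3, 9, 9, 3, 8, 9, 16, -27, -22, 9, -17]
sum = 5

5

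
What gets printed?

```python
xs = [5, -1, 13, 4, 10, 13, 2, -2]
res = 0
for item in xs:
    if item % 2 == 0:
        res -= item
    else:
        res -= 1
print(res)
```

item=5: not even, res = 0-1 = -1
item=-1: not even, res = (-1)-1 = -2
item=13: not even, res = (-2)-1 = -3
item=4: even, res = (-3)-4 = -7
item=10: even, res = (-7)-10 = -17
item=13: not even, res = (-17)-1 = -18
item=2: even, res = (-18)-2 = -20
item=-2: even, res = (-20)-(-2) = -18

-18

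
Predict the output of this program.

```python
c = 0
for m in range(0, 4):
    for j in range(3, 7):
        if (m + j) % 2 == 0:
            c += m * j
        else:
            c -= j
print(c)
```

16

m=0,j=3: odd sum, c = 0-3 = -3
m=0,j=4: even sum, c = (-3)+0 = -3
m=0,j=5: odd sum, c = (-3)-5 = -8
m=0,j=6: even sum, c = (-8)+0 = -8
m=1,j=3: even sum, c = (-8)+3 = -5
m=1,j=4: odd sum, c = (-5)-4 = -9
m=1,j=5: even sum, c = (-9)+5 = -4
m=1,j=6: odd sum, c = (-4)-6 = -10
m=2,j=3: odd sum, c = (-10)-3 = -13
m=2,j=4: even sum, c = (-13)+8 = -5
m=2,j=5: odd sum, c = (-5)-5 = -10
m=2,j=6: even sum, c = (-10)+12 = 2
m=3,j=3: even sum, c = 2+9 = 11
m=3,j=4: odd sum, c = 11-4 = 7
m=3,j=5: even sum, c = 7+15 = 22
m=3,j=6: odd sum, c = 22-6 = 16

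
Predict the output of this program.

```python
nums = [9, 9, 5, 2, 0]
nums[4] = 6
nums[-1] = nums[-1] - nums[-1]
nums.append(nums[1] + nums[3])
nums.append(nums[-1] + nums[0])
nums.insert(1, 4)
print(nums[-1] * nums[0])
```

180

nums[4] = 6 → [9, 9, 5, 2, 6]
nums[-1] = nums[-1]-nums[-1] = 6-6 = 0 → [9, 9, 5, 2, 0]
append nums[1]+nums[3] = 9+2 = 11 → [9, 9, 5, 2, 0, 11]
append nums[-1]+nums[0] = 11+9 = 20 → [9, 9, 5, 2, 0, 11, 20]
insert 4 at 1 → [9, 4, 9, 5, 2, 0, 11, 20]
nums[-1]*nums[0] = 20*9 = 180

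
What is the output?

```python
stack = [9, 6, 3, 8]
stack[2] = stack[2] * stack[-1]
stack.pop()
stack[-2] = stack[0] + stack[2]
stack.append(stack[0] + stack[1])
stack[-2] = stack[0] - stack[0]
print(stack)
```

[9, 33, 0, 42]

stack[2] = stack[2]*stack[-1] = 3*8 = 24 → [9, 6, 24, 8]
pop() removes 8 → [9, 6, 24]
stack[-2] = stack[0]+stack[2] = 9+24 = 33 → [9, 33, 24]
append stack[0]+stack[1] = 9+33 = 42 → [9, 33, 24, 42]
stack[-2] = stack[0]-stack[0] = 9-9 = 0 → [9, 33, 0, 42]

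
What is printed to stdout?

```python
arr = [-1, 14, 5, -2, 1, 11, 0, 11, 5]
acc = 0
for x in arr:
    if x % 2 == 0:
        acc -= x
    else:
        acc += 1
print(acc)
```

-6

x=-1: not even, acc = 0+1 = 1
x=14: even, acc = 1-14 = -13
x=5: not even, acc = (-13)+1 = -12
x=-2: even, acc = (-12)-(-2) = -10
x=1: not even, acc = (-10)+1 = -9
x=11: not even, acc = (-9)+1 = -8
x=0: even, acc = (-8)-0 = -8
x=11: not even, acc = (-8)+1 = -7
x=5: not even, acc = (-7)+1 = -6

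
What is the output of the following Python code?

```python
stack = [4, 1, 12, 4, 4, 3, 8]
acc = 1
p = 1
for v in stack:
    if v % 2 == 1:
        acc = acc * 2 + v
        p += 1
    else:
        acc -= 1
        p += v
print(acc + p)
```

v=4: not odd, acc = 1-1 = 0; p=5
v=1: odd, acc = 0*2+1 = 1; p=6
v=12: not odd, acc = 1-1 = 0; p=18
v=4: not odd, acc = 0-1 = -1; p=22
v=4: not odd, acc = (-1)-1 = -2; p=26
v=3: odd, acc = (-2)*2+3 = -1; p=27
v=8: not odd, acc = (-1)-1 = -2; p=35
acc+p = (-2)+35 = 33

33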